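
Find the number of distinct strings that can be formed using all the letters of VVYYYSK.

Letter multiplicities in VVYYYSK: K×1, S×1, V×2, Y×3.
So there are 7! / (3!·2!) = 420 distinguishable arrangements.

420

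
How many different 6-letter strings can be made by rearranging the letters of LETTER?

180

Letter multiplicities in LETTER: E×2, L×1, R×1, T×2.
The number of distinct arrangements is 6!/(2!·2!) = 720/4 = 180.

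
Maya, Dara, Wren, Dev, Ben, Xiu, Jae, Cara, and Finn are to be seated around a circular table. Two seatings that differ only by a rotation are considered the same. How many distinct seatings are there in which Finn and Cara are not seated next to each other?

All circular seatings of 9 people number (8)! = 40320.
Seatings with Finn beside Cara: treat them as a block with 2 internal orders, giving 2 × (7)! = 10080.
Subtracting, 40320 − 10080 = 30240.

30240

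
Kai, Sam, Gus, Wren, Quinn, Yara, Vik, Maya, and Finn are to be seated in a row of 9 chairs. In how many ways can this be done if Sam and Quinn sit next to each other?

80640

Glue Sam and Quinn into one block (2 internal orders), leaving 8 units to arrange in a row.
That gives 2 × 8! = 2 × 40320 = 80640.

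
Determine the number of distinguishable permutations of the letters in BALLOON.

Letter multiplicities in BALLOON: A×1, B×1, L×2, N×1, O×2.
So there are 7! / (2!·2!) = 1260 distinguishable arrangements.

1260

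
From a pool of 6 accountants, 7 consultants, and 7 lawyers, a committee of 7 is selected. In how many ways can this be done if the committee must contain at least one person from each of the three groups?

Total 7-person selections from all 20: C(20,7) = 77520.
Selections missing a whole group: no accountants → C(14,7) = 3432; no consultants → C(13,7) = 1716; no lawyers → C(13,7) = 1716.
Add back selections omitting two groups (i.e. drawn from a single group): C(6,7) + C(7,7) + C(7,7) = 2.
By inclusion–exclusion: 77520 − 6864 + 2 = 70658.

70658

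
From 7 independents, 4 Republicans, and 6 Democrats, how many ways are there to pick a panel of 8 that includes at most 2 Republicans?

Split by how many Republicans are chosen (0 through 2).
Sum: C(4,0)·C(13,8) + C(4,1)·C(13,7) + C(4,2)·C(13,6) = 1287 + 6864 + 10296 = 18447.

18447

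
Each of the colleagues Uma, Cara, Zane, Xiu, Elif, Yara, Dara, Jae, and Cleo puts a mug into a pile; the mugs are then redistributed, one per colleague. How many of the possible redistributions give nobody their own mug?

133496

Count assignments avoiding every fixed point. For any j of the 9 colleagues fixed to their own mug, the other 9−j can be arranged in (9−j)! ways.
By inclusion–exclusion this is Σ_{j=0}^{9} (−1)^j C(9,j)·(9−j)!.
Computing: 362880 − 362880 + 181440 − 60480 + 15120 − 3024 + 504 − 72 + 9 − 1 = 133496.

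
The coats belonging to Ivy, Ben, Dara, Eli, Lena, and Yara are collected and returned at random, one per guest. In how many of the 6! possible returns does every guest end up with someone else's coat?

265

Count assignments avoiding every fixed point. For any j of the 6 guests fixed to their own coat, the other 6−j can be arranged in (6−j)! ways.
By inclusion–exclusion this is Σ_{j=0}^{6} (−1)^j C(6,j)·(6−j)!.
Computing: 720 − 720 + 360 − 120 + 30 − 6 + 1 = 265.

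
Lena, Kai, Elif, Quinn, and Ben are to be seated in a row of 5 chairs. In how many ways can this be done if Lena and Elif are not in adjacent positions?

72

There are 5! = 120 arrangements in all. If Lena and Elif are adjacent, merging them into one block gives 2·(4)! = 48 arrangements.
Complementary counting: 120 − 48 = 72.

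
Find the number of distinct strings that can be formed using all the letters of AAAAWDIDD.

2520

AAAAWDIDD has 9 letters with A appearing 4 times and D appearing 3 times.
The number of distinct arrangements is 9!/(4!·3!) = 362880/144 = 2520.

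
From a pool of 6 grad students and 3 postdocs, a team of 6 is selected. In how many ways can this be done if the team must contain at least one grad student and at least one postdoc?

83

With no constraint there are C(9,6) = 84 possible selections.
Selections missing a whole group: no grad students → C(3,6) = 0; no postdocs → C(6,6) = 1.
Both groups omitted at once is impossible, so 84 − 1 = 83.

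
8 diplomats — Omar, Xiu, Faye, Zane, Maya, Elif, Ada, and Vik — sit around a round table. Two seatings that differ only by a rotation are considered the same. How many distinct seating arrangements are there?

Seat Omar anywhere (absorbing the rotational symmetry), then permute the other 7: (7)! = 5040.

5040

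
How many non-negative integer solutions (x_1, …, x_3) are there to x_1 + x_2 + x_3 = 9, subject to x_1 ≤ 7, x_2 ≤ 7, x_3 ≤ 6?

43

Without the upper bounds there are C(11,2) = 55 ways to split 9 among 3 variables.
Subtract solutions that violate a single cap (substitute x_i' = x_i − (cap_i+1)): x_1 ≥ 8 gives C(3,2) = 3; x_2 ≥ 8 gives C(3,2) = 3; x_3 ≥ 7 gives C(4,2) = 6. Together 12.
No two caps can be exceeded simultaneously, so the pair terms are all 0.
By inclusion–exclusion the count is 55 − 12 + 0 = 43.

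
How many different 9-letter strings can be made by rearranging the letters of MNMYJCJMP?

The 9 letters of MNMYJCJMP have repeats: J appearing twice and M appearing 3 times.
Dividing 9! = 362880 by 3!·2! = 12 for the repeated letters gives 30240.

30240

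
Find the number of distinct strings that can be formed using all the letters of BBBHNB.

Letter multiplicities in BBBHNB: B×4, H×1, N×1.
Dividing 6! = 720 by 4! = 24 for the repeated letters gives 30.

30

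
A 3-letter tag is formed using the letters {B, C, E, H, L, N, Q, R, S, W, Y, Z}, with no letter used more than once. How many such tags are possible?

1320

Choose and order 3 of the 12 symbols: the first letter has 12 options, the next 11, then 10.
That product is 12 × 11 × 10 = 1320.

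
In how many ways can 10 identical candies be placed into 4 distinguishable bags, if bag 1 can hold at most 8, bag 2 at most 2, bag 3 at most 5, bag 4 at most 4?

Ignoring the caps, the number of non-negative solutions to x_1+…+x_4 = 10 is C(13,3) = 286.
Subtract solutions that violate a single cap (substitute x_i' = x_i − (cap_i+1)): x_1 ≥ 9 gives C(4,3) = 4; x_2 ≥ 3 gives C(10,3) = 120; x_3 ≥ 6 gives C(7,3) = 35; x_4 ≥ 5 gives C(8,3) = 56. Together 215.
Add back pairs where two caps are both exceeded: 0 + 0 + 0 + 4 + 10 + 0 = 14.
By inclusion–exclusion the count is 286 − 215 + 14 = 85.

85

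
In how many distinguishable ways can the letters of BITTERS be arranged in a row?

2520

Letter multiplicities in BITTERS: B×1, E×1, I×1, R×1, S×1, T×2.
So there are 7! / (2!) = 2520 distinguishable arrangements.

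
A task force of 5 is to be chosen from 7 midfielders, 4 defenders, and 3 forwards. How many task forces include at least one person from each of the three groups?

1288

Total 5-person selections from all 14: C(14,5) = 2002.
Selections missing a whole group: no midfielders → C(7,5) = 21; no defenders → C(10,5) = 252; no forwards → C(11,5) = 462.
Add back selections omitting two groups (i.e. drawn from a single group): C(7,5) + C(4,5) + C(3,5) = 21.
By inclusion–exclusion: 2002 − 735 + 21 = 1288.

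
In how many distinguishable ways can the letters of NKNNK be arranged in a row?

10

Letter multiplicities in NKNNK: K×2, N×3.
So there are 5! / (3!·2!) = 10 distinguishable arrangements.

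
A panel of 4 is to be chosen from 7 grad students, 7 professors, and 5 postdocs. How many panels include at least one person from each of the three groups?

With no constraint there are C(19,4) = 3876 possible selections.
Subtract selections that omit an entire group: no grad students → C(12,4) = 495; no professors → C(12,4) = 495; no postdocs → C(14,4) = 1001.
Add back selections omitting two groups (i.e. drawn from a single group): C(7,4) + C(7,4) + C(5,4) = 75.
By inclusion–exclusion: 3876 − 1991 + 75 = 1960.

1960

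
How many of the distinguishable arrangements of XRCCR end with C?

12

Fix C in the last position and arrange the remaining 4 letters.
Those 4 letters have R appearing twice, giving (4)!/(2!) = 12.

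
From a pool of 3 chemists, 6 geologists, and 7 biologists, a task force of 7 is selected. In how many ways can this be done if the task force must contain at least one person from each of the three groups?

9569

Total 7-person selections from all 16: C(16,7) = 11440.
Selections missing a whole group: no chemists → C(13,7) = 1716; no geologists → C(10,7) = 120; no biologists → C(9,7) = 36.
Add back selections omitting two groups (i.e. drawn from a single group): C(3,7) + C(6,7) + C(7,7) = 1.
By inclusion–exclusion: 11440 − 1872 + 1 = 9569.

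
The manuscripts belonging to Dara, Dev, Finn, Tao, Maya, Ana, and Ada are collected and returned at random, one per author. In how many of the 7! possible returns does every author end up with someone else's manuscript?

This is the derangement count D_7: permutations of 7 items with no fixed point.
By inclusion–exclusion this is Σ_{j=0}^{7} (−1)^j C(7,j)·(7−j)!.
Computing: 5040 − 5040 + 2520 − 840 + 210 − 42 + 7 − 1 = 1854.

1854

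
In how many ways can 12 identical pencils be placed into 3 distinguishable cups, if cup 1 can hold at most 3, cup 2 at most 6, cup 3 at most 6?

10

Ignoring the caps, the number of non-negative solutions to x_1+…+x_3 = 12 is C(14,2) = 91.
Subtract solutions that violate a single cap (substitute x_i' = x_i − (cap_i+1)): x_1 ≥ 4 gives C(10,2) = 45; x_2 ≥ 7 gives C(7,2) = 21; x_3 ≥ 7 gives C(7,2) = 21. Together 87.
Add back pairs where two caps are both exceeded: 3 + 3 + 0 = 6.
By inclusion–exclusion the count is 91 − 87 + 6 = 10.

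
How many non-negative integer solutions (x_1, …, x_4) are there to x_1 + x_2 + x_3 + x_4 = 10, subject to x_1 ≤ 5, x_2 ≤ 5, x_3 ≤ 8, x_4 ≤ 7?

Without the upper bounds there are C(13,3) = 286 ways to split 10 among 4 variables.
Subtract solutions that violate a single cap (substitute x_i' = x_i − (cap_i+1)): x_1 ≥ 6 gives C(7,3) = 35; x_2 ≥ 6 gives C(7,3) = 35; x_3 ≥ 9 gives C(4,3) = 4; x_4 ≥ 8 gives C(5,3) = 10. Together 84.
No two caps can be exceeded simultaneously, so the pair terms are all 0.
By inclusion–exclusion the count is 286 − 84 + 0 = 202.

202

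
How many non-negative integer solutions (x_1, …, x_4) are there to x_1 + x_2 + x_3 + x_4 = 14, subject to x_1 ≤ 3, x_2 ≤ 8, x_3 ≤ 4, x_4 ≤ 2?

19

Without the upper bounds there are C(17,3) = 680 ways to split 14 among 4 variables.
Subtract solutions that violate a single cap (substitute x_i' = x_i − (cap_i+1)): x_1 ≥ 4 gives C(13,3) = 286; x_2 ≥ 9 gives C(8,3) = 56; x_3 ≥ 5 gives C(12,3) = 220; x_4 ≥ 3 gives C(14,3) = 364. Together 926.
Add back pairs where two caps are both exceeded: 4 + 56 + 120 + 1 + 10 + 84 = 275.
Subtract triples: 0 + 0 + 10 + 0 = 10.
By inclusion–exclusion the count is 680 − 926 + 275 − 10 = 19.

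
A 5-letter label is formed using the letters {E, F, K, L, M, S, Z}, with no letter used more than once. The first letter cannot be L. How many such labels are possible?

2160

The first letter has 7−1 = 6 choices (anything except L).
The remaining 4 letters are filled from the other 6 symbols without repetition: 6 × 5 × 4 × 3 = 360.
Total: 6 × 360 = 2160.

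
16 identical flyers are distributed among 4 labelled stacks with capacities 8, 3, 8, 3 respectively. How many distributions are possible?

64

By stars and bars, unrestricted non-negative solutions to x_1+…+x_4 = 16 number C(16+3,3) = 969.
Subtract solutions that violate a single cap (substitute x_i' = x_i − (cap_i+1)): x_1 ≥ 9 gives C(10,3) = 120; x_2 ≥ 4 gives C(15,3) = 455; x_3 ≥ 9 gives C(10,3) = 120; x_4 ≥ 4 gives C(15,3) = 455. Together 1150.
Add back pairs where two caps are both exceeded: 20 + 0 + 20 + 20 + 165 + 20 = 245.
By inclusion–exclusion the count is 969 − 1150 + 245 = 64.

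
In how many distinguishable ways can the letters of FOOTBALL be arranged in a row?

10080

Letter multiplicities in FOOTBALL: A×1, B×1, F×1, L×2, O×2, T×1.
The number of distinct arrangements is 8!/(2!·2!) = 40320/4 = 10080.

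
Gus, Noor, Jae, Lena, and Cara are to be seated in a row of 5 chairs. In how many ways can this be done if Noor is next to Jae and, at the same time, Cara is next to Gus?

Treat {Noor,Jae} as one block (2 orders) and {Cara,Gus} as another (2 orders).
That leaves 3 units to arrange: 2 × 2 × 3! = 4 × 6 = 24.

24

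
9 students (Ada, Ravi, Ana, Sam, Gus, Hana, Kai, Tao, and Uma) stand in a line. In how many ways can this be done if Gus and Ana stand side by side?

Place the 7 others and the Gus-Ana pair as 8 objects in a line; the pair has 2 internal arrangements.
That gives 2 × 8! = 2 × 40320 = 80640.

80640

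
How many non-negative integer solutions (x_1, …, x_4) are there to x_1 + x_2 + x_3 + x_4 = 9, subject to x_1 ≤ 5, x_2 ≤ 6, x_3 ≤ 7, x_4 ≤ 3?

130

Ignoring the caps, the number of non-negative solutions to x_1+…+x_4 = 9 is C(12,3) = 220.
Subtract solutions that violate a single cap (substitute x_i' = x_i − (cap_i+1)): x_1 ≥ 6 gives C(6,3) = 20; x_2 ≥ 7 gives C(5,3) = 10; x_3 ≥ 8 gives C(4,3) = 4; x_4 ≥ 4 gives C(8,3) = 56. Together 90.
No two caps can be exceeded simultaneously, so the pair terms are all 0.
By inclusion–exclusion the count is 220 − 90 + 0 = 130.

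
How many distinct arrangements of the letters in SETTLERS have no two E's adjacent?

Total arrangements of SETTLERS: 8!/(2!·2!·2!) = 5040.
Arrangements with the E's together: treat EE as one letter, giving (7)!/(2!·2!) = 1260.
Hence 5040 − 1260 = 3780.

3780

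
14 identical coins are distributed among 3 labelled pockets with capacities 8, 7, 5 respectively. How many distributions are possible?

By stars and bars, unrestricted non-negative solutions to x_1+…+x_3 = 14 number C(14+2,2) = 120.
Subtract solutions that violate a single cap (substitute x_i' = x_i − (cap_i+1)): x_1 ≥ 9 gives C(7,2) = 21; x_2 ≥ 8 gives C(8,2) = 28; x_3 ≥ 6 gives C(10,2) = 45. Together 94.
Add back pairs where two caps are both exceeded: 0 + 0 + 1 = 1.
By inclusion–exclusion the count is 120 − 94 + 1 = 27.

27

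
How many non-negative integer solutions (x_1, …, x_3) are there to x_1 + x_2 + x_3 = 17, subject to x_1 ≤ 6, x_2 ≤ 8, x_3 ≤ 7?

By stars and bars, unrestricted non-negative solutions to x_1+…+x_3 = 17 number C(17+2,2) = 171.
Subtract solutions that violate a single cap (substitute x_i' = x_i − (cap_i+1)): x_1 ≥ 7 gives C(12,2) = 66; x_2 ≥ 9 gives C(10,2) = 45; x_3 ≥ 8 gives C(11,2) = 55. Together 166.
Add back pairs where two caps are both exceeded: 3 + 6 + 1 = 10.
By inclusion–exclusion the count is 171 − 166 + 10 = 15.

15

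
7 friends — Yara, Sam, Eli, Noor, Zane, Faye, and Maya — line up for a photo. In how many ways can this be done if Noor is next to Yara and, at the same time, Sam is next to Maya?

480

Treat {Noor,Yara} as one block (2 orders) and {Sam,Maya} as another (2 orders).
That leaves 5 units to arrange: 2 × 2 × 5! = 4 × 120 = 480.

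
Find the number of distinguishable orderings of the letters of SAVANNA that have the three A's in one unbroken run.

Treat the 3 copies of A as a single block. The multiset to arrange is then {AAA, N, N, S, V}, 5 items in all.
That gives (5)!/(2!) = 60 arrangements.

60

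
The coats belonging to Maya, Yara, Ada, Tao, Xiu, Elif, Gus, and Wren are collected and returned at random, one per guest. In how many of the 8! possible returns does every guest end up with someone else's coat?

14833

This is the derangement count D_8: permutations of 8 items with no fixed point.
By inclusion–exclusion this is Σ_{j=0}^{8} (−1)^j C(8,j)·(8−j)!.
Computing: 40320 − 40320 + 20160 − 6720 + 1680 − 336 + 56 − 8 + 1 = 14833.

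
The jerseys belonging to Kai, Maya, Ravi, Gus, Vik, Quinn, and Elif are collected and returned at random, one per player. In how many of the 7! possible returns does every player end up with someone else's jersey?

1854

Let Aᵢ be the assignments in which player i gets their old jersey. We want the size of the complement of A₁∪…∪A_7.
By inclusion–exclusion this is Σ_{j=0}^{7} (−1)^j C(7,j)·(7−j)!.
Computing: 5040 − 5040 + 2520 − 840 + 210 − 42 + 7 − 1 = 1854.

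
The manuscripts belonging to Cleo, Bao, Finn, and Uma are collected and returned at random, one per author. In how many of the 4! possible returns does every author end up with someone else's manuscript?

Count assignments avoiding every fixed point. For any j of the 4 authors fixed to their own manuscript, the other 4−j can be arranged in (4−j)! ways.
By inclusion–exclusion this is Σ_{j=0}^{4} (−1)^j C(4,j)·(4−j)!.
Computing: 24 − 24 + 12 − 4 + 1 = 9.

9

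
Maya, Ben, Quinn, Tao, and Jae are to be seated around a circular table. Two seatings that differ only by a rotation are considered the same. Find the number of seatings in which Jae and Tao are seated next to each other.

12

Glue Jae and Tao into a block (2 internal orders). Seating 4 units around a circle gives (3)! arrangements.
So 2 × (3)! = 2 × 6 = 12.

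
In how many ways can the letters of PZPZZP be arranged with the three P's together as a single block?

4

Treat the 3 copies of P as a single block. The multiset to arrange is then {PPP, Z, Z, Z}, 4 items in all.
That gives (4)!/(3!) = 4 arrangements.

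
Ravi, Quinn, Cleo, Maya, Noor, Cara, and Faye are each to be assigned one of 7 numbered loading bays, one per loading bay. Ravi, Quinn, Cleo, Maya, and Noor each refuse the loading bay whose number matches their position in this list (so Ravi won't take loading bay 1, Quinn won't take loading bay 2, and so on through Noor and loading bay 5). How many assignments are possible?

2428

Let Aᵢ (for 1 ≤ i ≤ 5) be the placements that put person i in their forbidden loading bay. Any j of these fix j positions, leaving (7−j)! ways to fill the rest, and there are C(5,j) ways to pick which j.
By inclusion–exclusion, the number of valid placements is Σ_{j=0}^{5} (−1)^j C(5,j)·(7−j)!.
Computing: 5040 − 3600 + 1200 − 240 + 30 − 2 = 2428.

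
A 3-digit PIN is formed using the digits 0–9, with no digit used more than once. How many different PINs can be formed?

This is a permutation of 3 out of 10: P(10,3) = 10!/7!.
10 × 9 × 8 = 720.

720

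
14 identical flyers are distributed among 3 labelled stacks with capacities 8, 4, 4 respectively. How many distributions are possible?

By stars and bars, unrestricted non-negative solutions to x_1+…+x_3 = 14 number C(14+2,2) = 120.
Subtract solutions that violate a single cap (substitute x_i' = x_i − (cap_i+1)): x_1 ≥ 9 gives C(7,2) = 21; x_2 ≥ 5 gives C(11,2) = 55; x_3 ≥ 5 gives C(11,2) = 55. Together 131.
Add back pairs where two caps are both exceeded: 1 + 1 + 15 = 17.
By inclusion–exclusion the count is 120 − 131 + 17 = 6.

6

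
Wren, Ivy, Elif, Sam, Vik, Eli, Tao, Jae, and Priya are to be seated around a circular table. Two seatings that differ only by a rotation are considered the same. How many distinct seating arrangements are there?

Around a circle, 9 distinct people have 9!/9 = (8)! = 40320 rotationally distinct seatings.

40320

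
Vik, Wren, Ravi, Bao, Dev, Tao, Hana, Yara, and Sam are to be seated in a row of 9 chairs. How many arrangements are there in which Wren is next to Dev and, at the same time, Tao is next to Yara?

20160

Treat {Wren,Dev} as one block (2 orders) and {Tao,Yara} as another (2 orders).
That leaves 7 units to arrange: 2 × 2 × 7! = 4 × 5040 = 20160.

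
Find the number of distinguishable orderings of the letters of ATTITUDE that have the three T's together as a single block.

Treat the 3 copies of T as a single block. The multiset to arrange is then {TTT, A, D, E, I, U}, 6 items in all.
All 6 items are distinct, so there are (6)! = 720 arrangements.

720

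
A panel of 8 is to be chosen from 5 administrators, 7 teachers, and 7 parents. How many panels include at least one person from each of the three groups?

71589

With no constraint there are C(19,8) = 75582 possible selections.
Selections missing a whole group: no administrators → C(14,8) = 3003; no teachers → C(12,8) = 495; no parents → C(12,8) = 495.
Add back selections omitting two groups (i.e. drawn from a single group): C(5,8) + C(7,8) + C(7,8) = 0.
By inclusion–exclusion: 75582 − 3993 + 0 = 71589.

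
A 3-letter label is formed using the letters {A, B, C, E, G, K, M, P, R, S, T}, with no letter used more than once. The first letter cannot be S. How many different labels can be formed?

900

The first letter has 11−1 = 10 choices (anything except S).
The remaining 2 letters are filled from the other 10 symbols without repetition: 10 × 9 = 90.
Total: 10 × 90 = 900.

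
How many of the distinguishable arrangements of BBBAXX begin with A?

Fix A in the first position and arrange the remaining 5 letters.
Those 5 letters have B appearing 3 times and X appearing twice, giving (5)!/(3!·2!) = 10.

10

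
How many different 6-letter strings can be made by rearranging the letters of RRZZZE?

RRZZZE has 6 letters with R appearing twice and Z appearing 3 times.
The number of distinct arrangements is 6!/(3!·2!) = 720/12 = 60.

60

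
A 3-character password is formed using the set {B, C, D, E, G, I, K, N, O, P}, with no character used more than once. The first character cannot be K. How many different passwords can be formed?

648

The first character has 10−1 = 9 choices (anything except K).
The remaining 2 characters are filled from the other 9 symbols without repetition: 9 × 8 = 72.
Total: 9 × 72 = 648.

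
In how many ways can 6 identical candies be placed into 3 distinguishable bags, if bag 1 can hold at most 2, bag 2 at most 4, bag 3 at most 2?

By stars and bars, unrestricted non-negative solutions to x_1+…+x_3 = 6 number C(6+2,2) = 28.
Subtract solutions that violate a single cap (substitute x_i' = x_i − (cap_i+1)): x_1 ≥ 3 gives C(5,2) = 10; x_2 ≥ 5 gives C(3,2) = 3; x_3 ≥ 3 gives C(5,2) = 10. Together 23.
Add back pairs where two caps are both exceeded: 0 + 1 + 0 = 1.
By inclusion–exclusion the count is 28 − 23 + 1 = 6.

6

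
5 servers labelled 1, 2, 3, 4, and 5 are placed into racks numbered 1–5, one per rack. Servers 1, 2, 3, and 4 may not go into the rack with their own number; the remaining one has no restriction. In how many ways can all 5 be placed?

53

Let Aᵢ (for 1 ≤ i ≤ 4) be the placements that put server i in its forbidden rack. Any j of these fix j positions, leaving (5−j)! ways to fill the rest, and there are C(4,j) ways to pick which j.
By inclusion–exclusion, the number of valid placements is Σ_{j=0}^{4} (−1)^j C(4,j)·(5−j)!.
Computing: 120 − 96 + 36 − 8 + 1 = 53.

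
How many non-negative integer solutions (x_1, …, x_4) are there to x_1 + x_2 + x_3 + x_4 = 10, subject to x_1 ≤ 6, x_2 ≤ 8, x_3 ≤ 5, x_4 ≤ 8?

223

By stars and bars, unrestricted non-negative solutions to x_1+…+x_4 = 10 number C(10+3,3) = 286.
Subtract solutions that violate a single cap (substitute x_i' = x_i − (cap_i+1)): x_1 ≥ 7 gives C(6,3) = 20; x_2 ≥ 9 gives C(4,3) = 4; x_3 ≥ 6 gives C(7,3) = 35; x_4 ≥ 9 gives C(4,3) = 4. Together 63.
No two caps can be exceeded simultaneously, so the pair terms are all 0.
By inclusion–exclusion the count is 286 − 63 + 0 = 223.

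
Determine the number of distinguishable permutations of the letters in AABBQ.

30

AABBQ has 5 letters with A appearing twice and B appearing twice.
Dividing 5! = 120 by 2!·2! = 4 for the repeated letters gives 30.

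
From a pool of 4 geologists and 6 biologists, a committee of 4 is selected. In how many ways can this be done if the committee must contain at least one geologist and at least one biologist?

194

Total 4-person selections from all 10: C(10,4) = 210.
Selections missing a whole group: no geologists → C(6,4) = 15; no biologists → C(4,4) = 1.
Both groups omitted at once is impossible, so 210 − 16 = 194.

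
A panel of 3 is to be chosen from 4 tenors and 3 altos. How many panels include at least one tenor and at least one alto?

Total 3-person selections from all 7: C(7,3) = 35.
Selections missing a whole group: no tenors → C(3,3) = 1; no altos → C(4,3) = 4.
Both groups omitted at once is impossible, so 35 − 5 = 30.

30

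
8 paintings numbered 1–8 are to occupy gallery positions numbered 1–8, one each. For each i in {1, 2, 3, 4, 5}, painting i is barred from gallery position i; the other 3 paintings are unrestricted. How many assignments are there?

Let Aᵢ (for 1 ≤ i ≤ 5) be the placements that put painting i in its forbidden gallery position. Any j of these fix j positions, leaving (8−j)! ways to fill the rest, and there are C(5,j) ways to pick which j.
By inclusion–exclusion, the number of valid placements is Σ_{j=0}^{5} (−1)^j C(5,j)·(8−j)!.
Computing: 40320 − 25200 + 7200 − 1200 + 120 − 6 = 21234.

21234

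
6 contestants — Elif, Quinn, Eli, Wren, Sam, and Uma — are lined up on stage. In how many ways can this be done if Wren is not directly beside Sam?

Of the 6! = 720 arrangements, those with Wren and Sam adjacent number 2 × 5! = 240 (treat the pair as a block with 2 internal orders).
Complementary counting: 720 − 240 = 480.

480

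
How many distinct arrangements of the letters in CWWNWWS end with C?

Fix C in the last position and arrange the remaining 6 letters.
Those 6 letters have W appearing 4 times, giving (6)!/(4!) = 30.

30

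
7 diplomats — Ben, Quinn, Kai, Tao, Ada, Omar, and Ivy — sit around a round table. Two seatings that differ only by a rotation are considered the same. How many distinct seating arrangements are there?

Seat Ben anywhere (absorbing the rotational symmetry), then permute the other 6: (6)! = 720.

720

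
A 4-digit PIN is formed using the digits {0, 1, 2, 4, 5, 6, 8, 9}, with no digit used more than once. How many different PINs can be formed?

1680

Choose and order 4 of the 8 symbols: the first digit has 8 options, the next 7, then 6, 5.
8 × 7 × 6 × 5 = 1680.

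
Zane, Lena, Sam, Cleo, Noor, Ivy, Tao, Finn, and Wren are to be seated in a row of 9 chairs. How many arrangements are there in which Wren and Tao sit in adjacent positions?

Treat {Wren, Tao} as a single unit. There are 8 units to order, and the pair itself can be ordered 2 ways.
So the count is 2·(8)! = 80640.

80640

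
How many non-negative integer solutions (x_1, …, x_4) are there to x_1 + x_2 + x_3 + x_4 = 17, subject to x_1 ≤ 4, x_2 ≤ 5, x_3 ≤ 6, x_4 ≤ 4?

By stars and bars, unrestricted non-negative solutions to x_1+…+x_4 = 17 number C(17+3,3) = 1140.
Subtract solutions that violate a single cap (substitute x_i' = x_i − (cap_i+1)): x_1 ≥ 5 gives C(15,3) = 455; x_2 ≥ 6 gives C(14,3) = 364; x_3 ≥ 7 gives C(13,3) = 286; x_4 ≥ 5 gives C(15,3) = 455. Together 1560.
Add back pairs where two caps are both exceeded: 84 + 56 + 120 + 35 + 84 + 56 = 435.
Subtract triples: 0 + 4 + 1 + 0 = 5.
By inclusion–exclusion the count is 1140 − 1560 + 435 − 5 = 10.

10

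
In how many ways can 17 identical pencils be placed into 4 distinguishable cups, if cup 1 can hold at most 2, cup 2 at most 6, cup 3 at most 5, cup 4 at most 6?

10

Without the upper bounds there are C(20,3) = 1140 ways to split 17 among 4 cups.
Subtract solutions that violate a single cap (substitute x_i' = x_i − (cap_i+1)): x_1 ≥ 3 gives C(17,3) = 680; x_2 ≥ 7 gives C(13,3) = 286; x_3 ≥ 6 gives C(14,3) = 364; x_4 ≥ 7 gives C(13,3) = 286. Together 1616.
Add back pairs where two caps are both exceeded: 120 + 165 + 120 + 35 + 20 + 35 = 495.
Subtract triples: 4 + 1 + 4 + 0 = 9.
By inclusion–exclusion the count is 1140 − 1616 + 495 − 9 = 10.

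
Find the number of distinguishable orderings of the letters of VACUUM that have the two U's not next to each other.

Total arrangements of VACUUM: 6!/(2!) = 360.
If the two U's are adjacent, glue them into one block, leaving 5 items to arrange: (5)! = 120 ways.
Hence 360 − 120 = 240.

240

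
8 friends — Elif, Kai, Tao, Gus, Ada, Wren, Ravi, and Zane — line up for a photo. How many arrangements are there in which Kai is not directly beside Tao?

Of the 8! = 40320 arrangements, those with Kai and Tao adjacent number 2 × 7! = 10080 (treat the pair as a block with 2 internal orders).
Complementary counting: 40320 − 10080 = 30240.

30240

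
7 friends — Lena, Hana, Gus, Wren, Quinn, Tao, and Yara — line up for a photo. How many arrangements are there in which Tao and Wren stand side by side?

Glue Tao and Wren into one block (2 internal orders), leaving 6 units to arrange in a row.
That gives 2 × 6! = 2 × 720 = 1440.

1440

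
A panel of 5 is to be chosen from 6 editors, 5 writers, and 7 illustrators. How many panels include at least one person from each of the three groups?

Unrestricted: C(18,5) = 8568 ways to pick any 5 of the 18.
Selections missing a whole group: no editors → C(12,5) = 792; no writers → C(13,5) = 1287; no illustrators → C(11,5) = 462.
Add back selections omitting two groups (i.e. drawn from a single group): C(6,5) + C(5,5) + C(7,5) = 28.
By inclusion–exclusion: 8568 − 2541 + 28 = 6055.

6055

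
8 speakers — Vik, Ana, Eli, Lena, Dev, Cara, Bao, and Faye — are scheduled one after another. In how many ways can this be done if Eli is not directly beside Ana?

There are 8! = 40320 arrangements in all. If Eli and Ana are adjacent, merging them into one block gives 2·(7)! = 10080 arrangements.
Complementary counting: 40320 − 10080 = 30240.

30240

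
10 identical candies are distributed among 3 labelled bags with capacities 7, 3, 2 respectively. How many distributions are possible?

Ignoring the caps, the number of non-negative solutions to x_1+…+x_3 = 10 is C(12,2) = 66.
Subtract solutions that violate a single cap (substitute x_i' = x_i − (cap_i+1)): x_1 ≥ 8 gives C(4,2) = 6; x_2 ≥ 4 gives C(8,2) = 28; x_3 ≥ 3 gives C(9,2) = 36. Together 70.
Add back pairs where two caps are both exceeded: 0 + 0 + 10 = 10.
By inclusion–exclusion the count is 66 − 70 + 10 = 6.

6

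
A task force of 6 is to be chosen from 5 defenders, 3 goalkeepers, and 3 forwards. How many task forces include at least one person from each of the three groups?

405

With no constraint there are C(11,6) = 462 possible selections.
Subtract selections that omit an entire group: no defenders → C(6,6) = 1; no goalkeepers → C(8,6) = 28; no forwards → C(8,6) = 28.
Add back selections omitting two groups (i.e. drawn from a single group): C(5,6) + C(3,6) + C(3,6) = 0.
By inclusion–exclusion: 462 − 57 + 0 = 405.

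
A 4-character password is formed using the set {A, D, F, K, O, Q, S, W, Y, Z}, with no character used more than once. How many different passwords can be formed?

Choose and order 4 of the 10 symbols: the first character has 10 options, the next 9, then 8, 7.
That product is 10 × 9 × 8 × 7 = 5040.

5040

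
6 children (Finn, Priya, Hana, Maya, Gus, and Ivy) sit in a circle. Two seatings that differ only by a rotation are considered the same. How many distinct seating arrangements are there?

120

Seat Finn anywhere (absorbing the rotational symmetry), then permute the other 5: (5)! = 120.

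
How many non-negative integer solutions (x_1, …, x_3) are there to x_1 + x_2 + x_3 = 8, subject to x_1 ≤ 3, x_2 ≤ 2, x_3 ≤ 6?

By stars and bars, unrestricted non-negative solutions to x_1+…+x_3 = 8 number C(8+2,2) = 45.
Subtract solutions that violate a single cap (substitute x_i' = x_i − (cap_i+1)): x_1 ≥ 4 gives C(6,2) = 15; x_2 ≥ 3 gives C(7,2) = 21; x_3 ≥ 7 gives C(3,2) = 3. Together 39.
Add back pairs where two caps are both exceeded: 3 + 0 + 0 = 3.
By inclusion–exclusion the count is 45 − 39 + 3 = 9.

9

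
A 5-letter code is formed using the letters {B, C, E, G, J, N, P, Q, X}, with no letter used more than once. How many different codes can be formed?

With no repetition, fill the 5 letters in order: 9 choices, then 8, down to 5.
9 × 8 × 7 × 6 × 5 = 15120.

15120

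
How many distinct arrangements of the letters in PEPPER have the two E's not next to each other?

There are 6!/(3!·2!) = 60 arrangements of PEPPER in total.
Arrangements with the E's together: treat EE as one letter, giving (5)!/(3!) = 20.
Subtracting, 60 − 20 = 40 arrangements keep the E's apart.

40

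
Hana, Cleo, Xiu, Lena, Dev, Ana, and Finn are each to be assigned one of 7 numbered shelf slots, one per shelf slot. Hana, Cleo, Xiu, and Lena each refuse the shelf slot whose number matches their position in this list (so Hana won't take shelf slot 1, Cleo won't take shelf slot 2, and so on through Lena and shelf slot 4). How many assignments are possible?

Let Aᵢ (for 1 ≤ i ≤ 4) be the placements that put person i in their forbidden shelf slot. Any j of these fix j positions, leaving (7−j)! ways to fill the rest, and there are C(4,j) ways to pick which j.
By inclusion–exclusion, the number of valid placements is Σ_{j=0}^{4} (−1)^j C(4,j)·(7−j)!.
Computing: 5040 − 2880 + 720 − 96 + 6 = 2790.

2790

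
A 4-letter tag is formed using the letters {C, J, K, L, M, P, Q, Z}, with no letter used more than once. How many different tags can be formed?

1680

This is a permutation of 4 out of 8: P(8,4) = 8!/4!.
That product is 8 × 7 × 6 × 5 = 1680.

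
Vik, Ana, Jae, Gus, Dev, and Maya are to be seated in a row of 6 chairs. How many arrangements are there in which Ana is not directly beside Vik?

Of the 6! = 720 arrangements, those with Ana and Vik adjacent number 2 × 5! = 240 (treat the pair as a block with 2 internal orders).
So 720 − 240 = 480 arrangements keep them apart.

480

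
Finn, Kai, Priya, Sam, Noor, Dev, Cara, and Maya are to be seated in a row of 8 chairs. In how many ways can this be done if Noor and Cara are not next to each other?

Of the 8! = 40320 arrangements, those with Noor and Cara adjacent number 2 × 7! = 10080 (treat the pair as a block with 2 internal orders).
Complementary counting: 40320 − 10080 = 30240.

30240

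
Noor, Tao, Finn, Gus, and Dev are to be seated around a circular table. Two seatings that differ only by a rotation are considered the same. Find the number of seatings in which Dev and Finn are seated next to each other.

12

Treat {Dev, Finn} as one unit (2 internal orders) and seat the resulting 4 units around the table: (3)! circular arrangements.
So 2 × (3)! = 2 × 6 = 12.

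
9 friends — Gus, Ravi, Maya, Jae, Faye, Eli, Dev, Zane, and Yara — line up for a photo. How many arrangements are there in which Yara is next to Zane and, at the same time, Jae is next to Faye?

Treat {Yara,Zane} as one block (2 orders) and {Jae,Faye} as another (2 orders).
That leaves 7 units to arrange: 2 × 2 × 7! = 4 × 5040 = 20160.

20160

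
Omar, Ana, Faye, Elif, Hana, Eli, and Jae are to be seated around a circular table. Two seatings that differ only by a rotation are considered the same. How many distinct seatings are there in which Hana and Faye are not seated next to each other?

480

All circular seatings of 7 people number (6)! = 720.
Seatings with Hana beside Faye: treat them as a block with 2 internal orders, giving 2 × (5)! = 240.
Subtracting, 720 − 240 = 480.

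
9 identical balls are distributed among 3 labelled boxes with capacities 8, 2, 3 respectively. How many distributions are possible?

Without the upper bounds there are C(11,2) = 55 ways to split 9 among 3 boxes.
Subtract solutions that violate a single cap (substitute x_i' = x_i − (cap_i+1)): x_1 ≥ 9 gives C(2,2) = 1; x_2 ≥ 3 gives C(8,2) = 28; x_3 ≥ 4 gives C(7,2) = 21. Together 50.
Add back pairs where two caps are both exceeded: 0 + 0 + 6 = 6.
By inclusion–exclusion the count is 55 − 50 + 6 = 11.

11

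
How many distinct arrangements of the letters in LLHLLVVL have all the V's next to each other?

42

Treat the 2 copies of V as a single block. The multiset to arrange is then {VV, H, L, L, L, L, L}, 7 items in all.
That gives (7)!/(5!) = 42 arrangements.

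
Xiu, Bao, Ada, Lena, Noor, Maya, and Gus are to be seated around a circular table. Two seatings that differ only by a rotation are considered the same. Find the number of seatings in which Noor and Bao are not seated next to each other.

Without the restriction there are (6)! = 720 seatings.
Those with Noor next to Bao: fuse the pair into one unit and seat 6 units around a circle — 2·(5)! = 240.
Subtracting, 720 − 240 = 480.

480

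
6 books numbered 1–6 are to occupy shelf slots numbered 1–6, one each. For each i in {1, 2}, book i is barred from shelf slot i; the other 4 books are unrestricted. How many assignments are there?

Let Aᵢ (for i ∈ {1, 2}) be the placements that put book i in its forbidden shelf slot. Any j of these fix j positions, leaving (6−j)! ways to fill the rest, and there are C(2,j) ways to pick which j.
By inclusion–exclusion, the number of valid placements is Σ_{j=0}^{2} (−1)^j C(2,j)·(6−j)!.
Computing: 720 − 240 + 24 = 504.

504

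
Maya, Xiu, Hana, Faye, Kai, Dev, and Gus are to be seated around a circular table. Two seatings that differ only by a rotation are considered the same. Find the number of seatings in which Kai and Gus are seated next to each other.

Glue Kai and Gus into a block (2 internal orders). Seating 6 units around a circle gives (5)! arrangements.
So 2 × (5)! = 2 × 120 = 240.

240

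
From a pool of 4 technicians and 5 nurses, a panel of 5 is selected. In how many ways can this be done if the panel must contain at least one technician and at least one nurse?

125

Total 5-person selections from all 9: C(9,5) = 126.
Selections missing a whole group: no technicians → C(5,5) = 1; no nurses → C(4,5) = 0.
Both groups omitted at once is impossible, so 126 − 1 = 125.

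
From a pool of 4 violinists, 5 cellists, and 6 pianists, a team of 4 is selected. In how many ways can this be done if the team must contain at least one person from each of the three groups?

With no constraint there are C(15,4) = 1365 possible selections.
Subtract selections that omit an entire group: no violinists → C(11,4) = 330; no cellists → C(10,4) = 210; no pianists → C(9,4) = 126.
Add back selections omitting two groups (i.e. drawn from a single group): C(4,4) + C(5,4) + C(6,4) = 21.
By inclusion–exclusion: 1365 − 666 + 21 = 720.

720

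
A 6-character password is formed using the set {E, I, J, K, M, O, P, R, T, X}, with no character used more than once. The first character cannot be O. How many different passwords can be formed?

136080

The first character has 10−1 = 9 choices (anything except O).
The remaining 5 characters are filled from the other 9 symbols without repetition: 9 × 8 × 7 × 6 × 5 = 15120.
Total: 9 × 15120 = 136080.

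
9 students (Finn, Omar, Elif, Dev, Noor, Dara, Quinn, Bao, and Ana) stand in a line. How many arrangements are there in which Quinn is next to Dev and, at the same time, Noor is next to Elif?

20160

Treat {Quinn,Dev} as one block (2 orders) and {Noor,Elif} as another (2 orders).
That leaves 7 units to arrange: 2 × 2 × 7! = 4 × 5040 = 20160.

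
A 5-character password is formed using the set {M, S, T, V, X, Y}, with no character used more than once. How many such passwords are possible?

720

Choose and order 5 of the 6 symbols: the first character has 6 options, the next 5, and so on down to 2.
That product is 6 × 5 × 4 × 3 × 2 = 720.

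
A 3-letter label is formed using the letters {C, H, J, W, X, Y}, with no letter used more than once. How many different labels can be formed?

Choose and order 3 of the 6 symbols: the first letter has 6 options, the next 5, then 4.
6 × 5 × 4 = 120.

120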